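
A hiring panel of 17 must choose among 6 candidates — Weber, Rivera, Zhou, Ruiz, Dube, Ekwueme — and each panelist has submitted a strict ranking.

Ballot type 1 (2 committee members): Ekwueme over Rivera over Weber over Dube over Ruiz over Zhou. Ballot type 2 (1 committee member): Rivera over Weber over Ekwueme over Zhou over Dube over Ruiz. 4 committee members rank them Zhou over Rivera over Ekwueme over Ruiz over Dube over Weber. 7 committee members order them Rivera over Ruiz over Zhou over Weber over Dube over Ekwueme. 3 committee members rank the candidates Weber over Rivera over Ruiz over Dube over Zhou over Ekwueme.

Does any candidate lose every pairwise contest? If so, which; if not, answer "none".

Head-to-head results (17 committee members):
Weber vs Rivera: Weber preferred on 3 ballots; Rivera wins 14–3.
Weber vs Zhou: Weber preferred on 2+1+3 = 6 ballots; Zhou wins 11–6.
Weber vs Ruiz: Weber is ranked higher on 2+1+3 = 6 ballots, Ruiz on 11. Ruiz wins 11–6.
Weber vs Dube: Weber wins 13–4.
Weber vs Ekwueme: Weber, 11–6.
Rivera vs Zhou: Rivera is ranked higher on 2+1+7+3 = 13 ballots, Zhou on 4. Rivera wins 13–4.
Rivera–Ruiz: Rivera 17–0.
Rivera vs Dube: Rivera is ranked higher on 2+1+4+7+3 = 17 ballots, Dube on 0. Rivera wins 17–0.
Rivera vs Ekwueme: Rivera wins 15–2.
Zhou–Ruiz: Ruiz 12–5.
Zhou vs Dube: Zhou wins 12–5.
Zhou vs Ekwueme: 14 to 3, Zhou.
Ruiz vs Dube: Ruiz wins 14–3.
Ruiz vs Ekwueme: Ruiz wins 10–7.
Dube vs Ekwueme: Dube wins 10–7.
Ekwueme is beaten in every head-to-head and is the Condorcet loser.

Ekwueme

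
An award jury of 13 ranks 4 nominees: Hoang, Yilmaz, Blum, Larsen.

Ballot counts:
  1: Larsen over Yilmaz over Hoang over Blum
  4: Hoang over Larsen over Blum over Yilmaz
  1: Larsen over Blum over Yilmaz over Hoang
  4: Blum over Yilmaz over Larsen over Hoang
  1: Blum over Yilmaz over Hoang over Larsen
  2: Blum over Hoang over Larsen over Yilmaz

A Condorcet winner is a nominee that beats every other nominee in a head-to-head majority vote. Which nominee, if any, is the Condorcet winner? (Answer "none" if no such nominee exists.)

Blum

Head-to-head results (13 jurors):
Hoang–Yilmaz: Yilmaz 7–6.
Hoang vs Blum: Blum, 8–5.
Hoang–Larsen: Hoang 7–6.
Yilmaz–Blum: Blum 12–1.
Yilmaz–Larsen: Larsen 8–5.
Blum vs Larsen: Blum, 7–6.
Blum beats each of Hoang, Yilmaz, Larsen — Blum is the Condorcet winner.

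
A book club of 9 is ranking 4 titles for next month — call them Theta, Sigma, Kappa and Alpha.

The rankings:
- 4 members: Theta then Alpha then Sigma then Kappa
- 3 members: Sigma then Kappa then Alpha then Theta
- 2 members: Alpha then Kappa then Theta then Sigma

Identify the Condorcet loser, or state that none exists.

none

Pairwise majorities:
Theta vs Sigma: 4+2 = 6 for Theta, 3 for Sigma — Theta by 6–3.
Theta vs Kappa: Kappa wins 5–4.
Theta vs Alpha: Alpha wins 5–4.
Sigma vs Kappa: Sigma, 7–2.
Sigma vs Alpha: Alpha wins 6–3.
Kappa vs Alpha: 3 to 6, Alpha.
Each book has at least one pairwise win (Theta beats Sigma; Sigma beats Kappa; Kappa beats Theta; Alpha beats Theta) — no Condorcet loser.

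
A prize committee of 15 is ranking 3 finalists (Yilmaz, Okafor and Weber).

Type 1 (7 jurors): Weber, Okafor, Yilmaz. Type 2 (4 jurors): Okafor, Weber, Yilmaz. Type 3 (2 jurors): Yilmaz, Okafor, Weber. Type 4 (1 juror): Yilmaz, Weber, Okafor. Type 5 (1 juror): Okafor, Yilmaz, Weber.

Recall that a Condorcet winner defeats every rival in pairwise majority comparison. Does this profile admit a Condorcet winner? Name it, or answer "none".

Check each pair by majority over 15 ballots:
Yilmaz vs Okafor: Yilmaz is ranked higher on 2+1 = 3 ballots, Okafor on 12. Okafor wins 12–3.
Yilmaz vs Weber: Yilmaz is ranked higher on 2+1+1 = 4 ballots, Weber on 11. Weber wins 11–4.
Okafor vs Weber: 7 to 8, Weber.
Weber wins every pairwise contest, so Weber is the Condorcet winner.

Weber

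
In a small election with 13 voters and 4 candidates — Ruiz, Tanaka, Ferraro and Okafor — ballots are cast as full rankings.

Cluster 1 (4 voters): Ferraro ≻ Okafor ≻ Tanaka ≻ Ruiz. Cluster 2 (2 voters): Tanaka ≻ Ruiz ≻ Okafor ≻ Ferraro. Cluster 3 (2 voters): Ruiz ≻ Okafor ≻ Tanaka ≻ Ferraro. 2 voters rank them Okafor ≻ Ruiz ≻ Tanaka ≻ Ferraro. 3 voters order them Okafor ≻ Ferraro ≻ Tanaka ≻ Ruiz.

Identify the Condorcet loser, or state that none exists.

Pairwise majorities:
Ruiz vs Tanaka: Ruiz preferred on 2+2 = 4 ballots; Tanaka wins 9–4.
Ruiz vs Ferraro: 2+2+2 = 6 for Ruiz, 7 for Ferraro — Ferraro by 7–6.
Ruiz vs Okafor: Ruiz preferred on 2+2 = 4 ballots; Okafor wins 9–4.
Tanaka vs Ferraro: Ferraro wins 7–6.
Tanaka vs Okafor: Tanaka preferred on 2 ballots; Okafor wins 11–2.
Ferraro vs Okafor: 4 for Ferraro, 9 for Okafor — Okafor by 9–4.
Ruiz loses to every other candidate — it is the Condorcet loser.

Ruiz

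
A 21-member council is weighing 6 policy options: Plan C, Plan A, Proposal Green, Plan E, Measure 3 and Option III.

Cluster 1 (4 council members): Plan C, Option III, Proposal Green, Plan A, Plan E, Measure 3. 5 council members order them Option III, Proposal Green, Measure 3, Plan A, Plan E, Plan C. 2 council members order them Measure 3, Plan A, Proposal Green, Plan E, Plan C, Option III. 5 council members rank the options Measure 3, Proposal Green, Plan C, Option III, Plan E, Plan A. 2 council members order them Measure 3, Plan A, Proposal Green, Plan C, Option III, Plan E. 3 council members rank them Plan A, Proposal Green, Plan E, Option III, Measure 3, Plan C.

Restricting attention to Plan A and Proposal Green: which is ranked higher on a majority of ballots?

Proposal Green

Ballots ranking Plan A above Proposal Green: 2 + 2 + 3 = 7.
Ballots ranking Proposal Green above Plan A: 21 − 7 = 14.
Proposal Green wins the head-to-head 14–7.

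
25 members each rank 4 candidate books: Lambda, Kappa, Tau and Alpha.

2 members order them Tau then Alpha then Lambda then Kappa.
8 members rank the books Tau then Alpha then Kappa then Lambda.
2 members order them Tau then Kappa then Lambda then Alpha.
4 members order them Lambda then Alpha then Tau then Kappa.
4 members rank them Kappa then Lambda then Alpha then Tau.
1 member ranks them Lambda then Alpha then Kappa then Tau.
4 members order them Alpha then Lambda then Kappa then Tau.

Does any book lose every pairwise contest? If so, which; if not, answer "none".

none

Pairwise majorities:
Lambda vs Kappa: Lambda is ranked higher on 2+4+1+4 = 11 ballots, Kappa on 14. Kappa wins 14–11.
Lambda vs Tau: Lambda, 13–12.
Lambda–Alpha: Alpha 14–11.
Kappa vs Tau: Tau, 16–9.
Kappa vs Alpha: Kappa preferred on 2+4 = 6 ballots; Alpha wins 19–6.
Tau vs Alpha: Tau preferred on 2+8+2 = 12 ballots; Alpha wins 13–12.
No book is winless: Lambda beats Tau; Kappa beats Lambda; Tau beats Kappa; Alpha beats Lambda. There is no Condorcet loser.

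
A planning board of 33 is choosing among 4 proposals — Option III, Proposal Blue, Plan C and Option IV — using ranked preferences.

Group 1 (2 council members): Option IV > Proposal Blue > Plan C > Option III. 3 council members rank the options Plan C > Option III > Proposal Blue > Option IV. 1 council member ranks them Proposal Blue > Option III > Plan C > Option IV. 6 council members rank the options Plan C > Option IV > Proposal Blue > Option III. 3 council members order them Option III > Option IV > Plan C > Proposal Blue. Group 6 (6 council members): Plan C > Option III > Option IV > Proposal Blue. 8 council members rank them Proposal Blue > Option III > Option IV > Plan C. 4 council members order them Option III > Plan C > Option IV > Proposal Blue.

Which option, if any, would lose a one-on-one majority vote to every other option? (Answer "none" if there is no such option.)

none

Pairwise majorities:
Option III vs Proposal Blue: Proposal Blue wins 17–16.
Option III vs Plan C: Option III is ranked higher on 1+3+8+4 = 16 ballots, Plan C on 17. Plan C wins 17–16.
Option III vs Option IV: Option III is ranked higher on 3+1+3+6+8+4 = 25 ballots, Option IV on 8. Option III wins 25–8.
Proposal Blue vs Plan C: Plan C wins 22–11.
Proposal Blue vs Option IV: Proposal Blue is ranked higher on 3+1+8 = 12 ballots, Option IV on 21. Option IV wins 21–12.
Plan C vs Option IV: Plan C is ranked higher on 3+1+6+6+4 = 20 ballots, Option IV on 13. Plan C wins 20–13.
Every option wins at least one matchup (Option III beats Option IV; Proposal Blue beats Option III; Plan C beats Option III; Option IV beats Proposal Blue), so there is no Condorcet loser.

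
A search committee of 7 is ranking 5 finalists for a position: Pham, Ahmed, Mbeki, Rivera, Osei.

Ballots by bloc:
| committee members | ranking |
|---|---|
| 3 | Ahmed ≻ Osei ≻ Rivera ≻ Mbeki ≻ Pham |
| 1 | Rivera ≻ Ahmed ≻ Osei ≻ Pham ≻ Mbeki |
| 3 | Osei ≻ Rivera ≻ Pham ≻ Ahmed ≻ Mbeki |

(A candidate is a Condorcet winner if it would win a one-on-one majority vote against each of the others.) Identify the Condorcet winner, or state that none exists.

Pairwise majorities:
Pham vs Ahmed: 3 for Pham, 4 for Ahmed — Ahmed by 4–3.
Pham vs Mbeki: Pham preferred on 1+3 = 4 ballots; Pham wins 4–3.
Pham–Rivera: Rivera 7–0.
Pham vs Osei: Osei wins 7–0.
Ahmed vs Mbeki: Ahmed, 7–0.
Ahmed vs Rivera: Rivera, 4–3.
Ahmed vs Osei: Ahmed is ranked higher on 3+1 = 4 ballots, Osei on 3. Ahmed wins 4–3.
Mbeki vs Rivera: Mbeki preferred on 0 ballots; Rivera wins 7–0.
Mbeki–Osei: Osei 7–0.
Rivera vs Osei: 1 for Rivera, 6 for Osei — Osei by 6–1.
Each candidate drops at least one matchup (Pham loses to Ahmed; Ahmed loses to Rivera; Mbeki loses to Pham; Rivera loses to Osei; Osei loses to Ahmed); the cycle Ahmed > Osei > Rivera > Ahmed rules out a Condorcet winner.

none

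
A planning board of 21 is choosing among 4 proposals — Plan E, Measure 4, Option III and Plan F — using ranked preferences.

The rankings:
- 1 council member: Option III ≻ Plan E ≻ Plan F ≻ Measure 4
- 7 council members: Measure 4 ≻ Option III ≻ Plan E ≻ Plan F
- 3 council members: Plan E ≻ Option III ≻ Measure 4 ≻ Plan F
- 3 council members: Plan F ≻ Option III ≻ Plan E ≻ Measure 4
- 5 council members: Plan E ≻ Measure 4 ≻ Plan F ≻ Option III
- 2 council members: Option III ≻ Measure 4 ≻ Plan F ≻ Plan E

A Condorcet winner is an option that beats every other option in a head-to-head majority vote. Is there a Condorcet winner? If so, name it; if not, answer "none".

none

Pairwise majorities:
Plan E vs Measure 4: Plan E preferred on 1+3+3+5 = 12 ballots; Plan E wins 12–9.
Plan E vs Option III: 8 to 13, Option III.
Plan E vs Plan F: Plan E is ranked higher on 1+7+3+5 = 16 ballots, Plan F on 5. Plan E wins 16–5.
Measure 4 vs Option III: 7+5 = 12 for Measure 4, 9 for Option III — Measure 4 by 12–9.
Measure 4 vs Plan F: 7+3+5+2 = 17 for Measure 4, 4 for Plan F — Measure 4 by 17–4.
Option III vs Plan F: Option III is ranked higher on 1+7+3+2 = 13 ballots, Plan F on 8. Option III wins 13–8.
Every option loses at least once (Plan E loses to Option III; Measure 4 loses to Plan E; Option III loses to Measure 4; Plan F loses to Plan E). The majority relation contains the cycle Plan E > Measure 4 > Option III > Plan E, so there is no Condorcet winner.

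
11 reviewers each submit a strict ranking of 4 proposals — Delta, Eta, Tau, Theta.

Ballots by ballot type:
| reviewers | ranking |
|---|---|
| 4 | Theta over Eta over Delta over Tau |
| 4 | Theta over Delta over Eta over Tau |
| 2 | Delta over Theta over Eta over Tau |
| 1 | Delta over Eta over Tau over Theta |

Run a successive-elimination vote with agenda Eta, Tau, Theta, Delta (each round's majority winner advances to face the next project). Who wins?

Round 1: Eta vs Tau — 11–0, Eta advances.
Round 2: Eta vs Theta — 1–10, Theta advances.
Round 3: Theta vs Delta — 8–3, Theta advances.
The agenda winner is Theta.

Theta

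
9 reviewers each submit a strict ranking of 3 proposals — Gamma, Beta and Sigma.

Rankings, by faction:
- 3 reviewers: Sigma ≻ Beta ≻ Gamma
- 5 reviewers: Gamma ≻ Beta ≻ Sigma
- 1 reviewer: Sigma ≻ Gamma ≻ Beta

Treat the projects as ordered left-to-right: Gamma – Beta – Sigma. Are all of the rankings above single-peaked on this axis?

no

Axis positions: Gamma=1, Beta=2, Sigma=3.
Faction 1 (peak Sigma at position 3): ranking walks positions 3-2-1, expanding outward from the peak — single-peaked.
Faction 2 (peak Gamma at position 1): ranking walks positions 1-2-3, expanding outward from the peak — single-peaked.
Faction 3: ranking walks positions 3-1-2; Gamma is ranked above Beta even though Beta lies between Gamma and the peak Sigma on the axis — preferences dip and rise again. Not single-peaked.
Faction 3 violates single-peakedness, so the profile is not single-peaked on this axis.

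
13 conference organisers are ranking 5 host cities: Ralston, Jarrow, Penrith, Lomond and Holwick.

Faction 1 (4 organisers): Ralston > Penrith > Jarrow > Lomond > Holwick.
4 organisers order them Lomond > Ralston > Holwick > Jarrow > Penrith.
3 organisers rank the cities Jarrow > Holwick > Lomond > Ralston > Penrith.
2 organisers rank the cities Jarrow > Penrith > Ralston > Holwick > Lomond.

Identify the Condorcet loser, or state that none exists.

Penrith

Pairwise majorities:
Ralston vs Jarrow: Ralston preferred on 4+4 = 8 ballots; Ralston wins 8–5.
Ralston vs Penrith: 11 to 2, Ralston.
Ralston vs Lomond: Lomond, 7–6.
Ralston vs Holwick: Ralston wins 10–3.
Jarrow–Penrith: Jarrow 9–4.
Jarrow–Lomond: Jarrow 9–4.
Jarrow vs Holwick: Jarrow wins 9–4.
Penrith vs Lomond: Penrith preferred on 4+2 = 6 ballots; Lomond wins 7–6.
Penrith vs Holwick: Penrith preferred on 4+2 = 6 ballots; Holwick wins 7–6.
Lomond vs Holwick: Lomond is ranked higher on 4+4 = 8 ballots, Holwick on 5. Lomond wins 8–5.
Penrith is beaten in every head-to-head and is the Condorcet loser.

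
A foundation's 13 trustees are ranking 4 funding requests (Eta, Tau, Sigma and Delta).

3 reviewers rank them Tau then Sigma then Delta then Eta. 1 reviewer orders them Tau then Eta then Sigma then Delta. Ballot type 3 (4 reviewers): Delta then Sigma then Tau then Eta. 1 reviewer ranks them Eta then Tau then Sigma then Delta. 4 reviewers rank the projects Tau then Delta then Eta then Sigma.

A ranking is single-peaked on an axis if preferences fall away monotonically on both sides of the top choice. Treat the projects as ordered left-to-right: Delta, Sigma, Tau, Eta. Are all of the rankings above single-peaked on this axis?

no

Axis positions: Delta=1, Sigma=2, Tau=3, Eta=4.
Ballot type 1 (peak Tau at position 3): ranking walks positions 3-2-1-4, expanding outward from the peak — single-peaked.
Ballot type 2 (peak Tau at position 3): ranking walks positions 3-4-2-1, expanding outward from the peak — single-peaked.
Ballot type 3 (peak Delta at position 1): ranking walks positions 1-2-3-4, expanding outward from the peak — single-peaked.
Ballot type 4 (peak Eta at position 4): ranking walks positions 4-3-2-1, expanding outward from the peak — single-peaked.
Ballot type 5: ranking walks positions 3-1-4-2; Delta is ranked above Sigma even though Sigma lies between Delta and the peak Tau on the axis — preferences dip and rise again. Not single-peaked.
Ballot type 5 violates single-peakedness, so the profile is not single-peaked on this axis.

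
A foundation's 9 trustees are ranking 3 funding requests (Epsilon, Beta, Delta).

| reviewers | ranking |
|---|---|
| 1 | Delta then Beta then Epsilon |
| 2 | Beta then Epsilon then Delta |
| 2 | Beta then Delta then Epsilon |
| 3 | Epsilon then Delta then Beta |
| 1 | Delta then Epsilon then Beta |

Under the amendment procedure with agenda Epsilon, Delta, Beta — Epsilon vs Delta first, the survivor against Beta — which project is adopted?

Round 1: Epsilon vs Delta — 5–4, Epsilon advances.
Round 2: Epsilon vs Beta — 4–5, Beta advances.
The agenda winner is Beta.

Beta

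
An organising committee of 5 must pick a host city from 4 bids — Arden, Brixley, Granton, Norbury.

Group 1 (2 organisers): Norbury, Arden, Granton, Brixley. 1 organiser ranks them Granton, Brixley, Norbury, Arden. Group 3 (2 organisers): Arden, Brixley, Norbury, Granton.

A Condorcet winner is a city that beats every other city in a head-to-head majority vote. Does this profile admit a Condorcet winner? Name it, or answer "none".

none

Head-to-head results (5 organisers):
Arden vs Brixley: Arden wins 4–1.
Arden vs Granton: Arden wins 4–1.
Arden vs Norbury: Norbury wins 3–2.
Brixley–Granton: Granton 3–2.
Brixley vs Norbury: Brixley, 3–2.
Granton vs Norbury: Norbury, 4–1.
Every city loses at least once (Arden loses to Norbury; Brixley loses to Arden; Granton loses to Arden; Norbury loses to Brixley). The majority relation contains the cycle Arden beats Brixley beats Norbury beats Arden, so there is no Condorcet winner.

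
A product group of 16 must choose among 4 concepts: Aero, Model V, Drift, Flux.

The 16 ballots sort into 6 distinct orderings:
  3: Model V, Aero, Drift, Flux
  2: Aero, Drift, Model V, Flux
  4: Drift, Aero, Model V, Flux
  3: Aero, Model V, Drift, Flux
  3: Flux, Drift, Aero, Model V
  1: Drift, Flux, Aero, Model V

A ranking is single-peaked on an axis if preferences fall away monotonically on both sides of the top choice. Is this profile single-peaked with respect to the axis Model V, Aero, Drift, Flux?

Axis positions: Model V=1, Aero=2, Drift=3, Flux=4.
Bloc 1 (peak Model V at position 1): ranking walks positions 1-2-3-4, expanding outward from the peak — single-peaked.
Bloc 2 (peak Aero at position 2): ranking walks positions 2-3-1-4, expanding outward from the peak — single-peaked.
Bloc 3 (peak Drift at position 3): ranking walks positions 3-2-1-4, expanding outward from the peak — single-peaked.
Bloc 4 (peak Aero at position 2): ranking walks positions 2-1-3-4, expanding outward from the peak — single-peaked.
Bloc 5 (peak Flux at position 4): ranking walks positions 4-3-2-1, expanding outward from the peak — single-peaked.
Bloc 6 (peak Drift at position 3): ranking walks positions 3-4-2-1, expanding outward from the peak — single-peaked.
Every ranking is single-peaked on this axis.

yes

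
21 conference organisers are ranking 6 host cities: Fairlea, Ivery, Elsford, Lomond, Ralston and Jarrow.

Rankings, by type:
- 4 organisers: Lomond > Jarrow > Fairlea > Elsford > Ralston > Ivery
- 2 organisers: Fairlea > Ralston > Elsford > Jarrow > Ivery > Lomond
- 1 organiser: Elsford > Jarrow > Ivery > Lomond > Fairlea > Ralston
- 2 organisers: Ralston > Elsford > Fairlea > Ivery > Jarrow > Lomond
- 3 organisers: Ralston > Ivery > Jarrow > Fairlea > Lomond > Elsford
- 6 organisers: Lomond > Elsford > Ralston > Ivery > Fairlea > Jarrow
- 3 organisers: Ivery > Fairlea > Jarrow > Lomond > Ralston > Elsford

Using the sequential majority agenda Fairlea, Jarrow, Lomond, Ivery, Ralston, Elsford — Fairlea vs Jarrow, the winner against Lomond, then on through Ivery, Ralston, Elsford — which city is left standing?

Elsford

Round 1: Fairlea vs Jarrow — 13–8, Fairlea advances.
Round 2: Fairlea vs Lomond — 10–11, Lomond advances.
Round 3: Lomond vs Ivery — 10–11, Ivery advances.
Round 4: Ivery vs Ralston — 4–17, Ralston advances.
Round 5: Ralston vs Elsford — 10–11, Elsford advances.
Elsford survives the agenda.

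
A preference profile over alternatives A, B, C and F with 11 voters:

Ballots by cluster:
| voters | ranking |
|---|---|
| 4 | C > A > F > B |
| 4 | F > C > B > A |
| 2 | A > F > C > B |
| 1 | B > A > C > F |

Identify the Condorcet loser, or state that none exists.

B

Pairwise majorities:
A vs B: 6 to 5, A.
A vs C: 2+1 = 3 for A, 8 for C — C by 8–3.
A vs F: A wins 7–4.
B–C: C 10–1.
B vs F: B preferred on 1 ballot; F wins 10–1.
C vs F: C is ranked higher on 4+1 = 5 ballots, F on 6. F wins 6–5.
B is beaten in every head-to-head and is the Condorcet loser.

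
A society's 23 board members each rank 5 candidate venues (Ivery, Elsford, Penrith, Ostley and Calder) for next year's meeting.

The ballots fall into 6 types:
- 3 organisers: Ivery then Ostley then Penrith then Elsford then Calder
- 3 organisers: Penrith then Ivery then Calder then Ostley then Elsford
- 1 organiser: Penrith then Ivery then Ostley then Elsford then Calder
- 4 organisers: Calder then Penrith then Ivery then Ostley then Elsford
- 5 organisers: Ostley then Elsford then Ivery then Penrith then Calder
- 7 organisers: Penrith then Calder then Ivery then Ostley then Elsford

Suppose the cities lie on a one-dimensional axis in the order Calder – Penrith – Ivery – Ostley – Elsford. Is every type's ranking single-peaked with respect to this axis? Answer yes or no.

yes

Axis positions: Calder=1, Penrith=2, Ivery=3, Ostley=4, Elsford=5.
Type 1 (peak Ivery at position 3): ranking walks positions 3-4-2-5-1, expanding outward from the peak — single-peaked.
Type 2 (peak Penrith at position 2): ranking walks positions 2-3-1-4-5, expanding outward from the peak — single-peaked.
Type 3 (peak Penrith at position 2): ranking walks positions 2-3-4-5-1, expanding outward from the peak — single-peaked.
Type 4 (peak Calder at position 1): ranking walks positions 1-2-3-4-5, expanding outward from the peak — single-peaked.
Type 5 (peak Ostley at position 4): ranking walks positions 4-5-3-2-1, expanding outward from the peak — single-peaked.
Type 6 (peak Penrith at position 2): ranking walks positions 2-1-3-4-5, expanding outward from the peak — single-peaked.
Every ranking is single-peaked on this axis.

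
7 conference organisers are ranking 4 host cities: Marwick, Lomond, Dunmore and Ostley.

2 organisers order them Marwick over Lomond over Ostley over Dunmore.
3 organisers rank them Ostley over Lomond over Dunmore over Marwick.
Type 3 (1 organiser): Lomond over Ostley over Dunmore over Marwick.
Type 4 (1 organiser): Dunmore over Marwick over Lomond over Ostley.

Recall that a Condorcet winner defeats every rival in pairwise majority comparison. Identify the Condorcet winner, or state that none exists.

Lomond

Pairwise majorities:
Marwick vs Lomond: 3 to 4, Lomond.
Marwick vs Dunmore: Dunmore, 5–2.
Marwick vs Ostley: Marwick is ranked higher on 2+1 = 3 ballots, Ostley on 4. Ostley wins 4–3.
Lomond vs Dunmore: Lomond, 6–1.
Lomond vs Ostley: Lomond, 4–3.
Dunmore vs Ostley: Ostley wins 6–1.
Only Lomond has no losses; Lomond is the Condorcet winner.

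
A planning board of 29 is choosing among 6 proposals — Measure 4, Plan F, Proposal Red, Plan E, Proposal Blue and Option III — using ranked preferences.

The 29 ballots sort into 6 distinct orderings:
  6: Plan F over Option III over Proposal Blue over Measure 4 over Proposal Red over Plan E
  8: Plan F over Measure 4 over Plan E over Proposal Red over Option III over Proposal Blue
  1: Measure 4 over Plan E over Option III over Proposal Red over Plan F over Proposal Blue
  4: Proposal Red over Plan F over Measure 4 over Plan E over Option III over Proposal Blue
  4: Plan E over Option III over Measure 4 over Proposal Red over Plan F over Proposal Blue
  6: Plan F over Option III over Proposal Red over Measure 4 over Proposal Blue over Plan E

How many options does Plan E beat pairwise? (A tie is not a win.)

Plan E against each rival (29 council members):
Plan E vs Measure 4: Plan E preferred on 4 ballots; Measure 4 wins 25–4.
Plan E vs Plan F: Plan F wins 24–5.
Plan E–Proposal Red: Proposal Red 16–13.
Plan E vs Proposal Blue: Plan E is ranked higher on 8+1+4+4 = 17 ballots, Proposal Blue on 12. Plan E wins 17–12.
Plan E vs Option III: Plan E wins 17–12.
Plan E beats Proposal Blue, Option III; loses to Measure 4, Plan F, Proposal Red — 2 pairwise wins.

2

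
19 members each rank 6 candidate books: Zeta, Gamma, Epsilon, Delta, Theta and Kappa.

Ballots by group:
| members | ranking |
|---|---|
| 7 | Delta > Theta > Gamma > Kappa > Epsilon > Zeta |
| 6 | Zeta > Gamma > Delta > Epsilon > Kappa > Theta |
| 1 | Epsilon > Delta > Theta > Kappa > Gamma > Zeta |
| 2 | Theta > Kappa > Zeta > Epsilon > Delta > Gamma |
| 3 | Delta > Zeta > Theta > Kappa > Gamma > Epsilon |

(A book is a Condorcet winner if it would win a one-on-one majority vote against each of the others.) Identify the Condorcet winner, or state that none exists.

Head-to-head results (19 members):
Zeta vs Gamma: Zeta wins 11–8.
Zeta–Epsilon: Zeta 11–8.
Zeta vs Delta: Delta, 11–8.
Zeta vs Theta: Theta wins 10–9.
Zeta vs Kappa: Kappa, 10–9.
Gamma vs Epsilon: Gamma wins 16–3.
Gamma vs Delta: Delta wins 13–6.
Gamma vs Theta: Theta, 13–6.
Gamma vs Kappa: Gamma, 13–6.
Epsilon vs Delta: Delta, 16–3.
Epsilon vs Theta: Theta, 12–7.
Epsilon vs Kappa: Kappa wins 12–7.
Delta vs Theta: Delta wins 17–2.
Delta–Kappa: Delta 17–2.
Theta–Kappa: Theta 13–6.
Delta wins every pairwise contest, so Delta is the Condorcet winner.

Delta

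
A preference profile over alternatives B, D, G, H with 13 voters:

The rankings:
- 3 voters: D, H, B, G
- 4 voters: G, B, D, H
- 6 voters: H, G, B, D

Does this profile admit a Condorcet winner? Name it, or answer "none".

none

Head-to-head results (13 voters):
B vs D: B wins 10–3.
B vs G: G wins 10–3.
B vs H: H, 9–4.
D vs G: G wins 10–3.
D vs H: D wins 7–6.
G vs H: H wins 9–4.
Each alternative drops at least one matchup (B loses to G; D loses to B; G loses to H; H loses to D); the cycle B → D → H → B rules out a Condorcet winner.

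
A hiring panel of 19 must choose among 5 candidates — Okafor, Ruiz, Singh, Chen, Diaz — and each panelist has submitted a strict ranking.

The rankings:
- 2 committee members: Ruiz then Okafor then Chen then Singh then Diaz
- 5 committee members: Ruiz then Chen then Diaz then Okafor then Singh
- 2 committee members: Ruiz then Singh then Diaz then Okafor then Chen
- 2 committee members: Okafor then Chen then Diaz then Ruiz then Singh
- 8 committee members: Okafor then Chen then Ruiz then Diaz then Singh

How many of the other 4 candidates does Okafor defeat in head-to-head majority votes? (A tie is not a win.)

Okafor against each rival (19 committee members):
Okafor–Ruiz: Okafor 10–9.
Okafor vs Singh: 17 to 2, Okafor.
Okafor vs Chen: 2+2+2+8 = 14 for Okafor, 5 for Chen — Okafor by 14–5.
Okafor vs Diaz: Okafor wins 12–7.
Okafor beats Ruiz, Singh, Chen, Diaz — 4 pairwise wins.

4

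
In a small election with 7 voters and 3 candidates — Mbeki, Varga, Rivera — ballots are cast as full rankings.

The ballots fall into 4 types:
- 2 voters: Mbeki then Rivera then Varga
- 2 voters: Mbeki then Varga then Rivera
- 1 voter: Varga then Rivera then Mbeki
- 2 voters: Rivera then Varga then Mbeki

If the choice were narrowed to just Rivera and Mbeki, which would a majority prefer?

Mbeki

Ballots ranking Rivera above Mbeki: 1 + 2 = 3.
Ballots ranking Mbeki above Rivera: 7 − 3 = 4.
Mbeki wins the head-to-head 4–3.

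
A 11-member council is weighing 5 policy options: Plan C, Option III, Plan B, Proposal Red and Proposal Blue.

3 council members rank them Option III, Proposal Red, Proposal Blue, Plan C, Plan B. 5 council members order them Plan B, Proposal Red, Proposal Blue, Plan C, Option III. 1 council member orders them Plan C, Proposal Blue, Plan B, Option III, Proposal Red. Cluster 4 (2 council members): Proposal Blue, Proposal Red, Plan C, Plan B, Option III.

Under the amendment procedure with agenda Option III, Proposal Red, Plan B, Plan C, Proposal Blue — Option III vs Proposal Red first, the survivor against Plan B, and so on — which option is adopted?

Proposal Blue

Round 1: Option III vs Proposal Red — 4–7, Proposal Red advances.
Round 2: Proposal Red vs Plan B — 5–6, Plan B advances.
Round 3: Plan B vs Plan C — 5–6, Plan C advances.
Round 4: Plan C vs Proposal Blue — 1–10, Proposal Blue advances.
Proposal Blue survives the agenda.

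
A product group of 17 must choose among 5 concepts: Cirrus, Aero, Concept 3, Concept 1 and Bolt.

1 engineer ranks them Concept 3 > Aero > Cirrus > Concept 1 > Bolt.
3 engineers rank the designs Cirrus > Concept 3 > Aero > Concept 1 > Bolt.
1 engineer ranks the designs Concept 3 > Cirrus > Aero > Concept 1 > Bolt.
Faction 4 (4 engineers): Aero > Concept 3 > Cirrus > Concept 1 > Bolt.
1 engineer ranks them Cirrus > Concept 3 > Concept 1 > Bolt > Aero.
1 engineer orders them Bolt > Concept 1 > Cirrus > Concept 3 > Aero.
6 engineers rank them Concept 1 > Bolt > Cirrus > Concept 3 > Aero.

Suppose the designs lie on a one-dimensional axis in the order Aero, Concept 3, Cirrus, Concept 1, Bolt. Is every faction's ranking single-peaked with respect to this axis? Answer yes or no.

Axis positions: Aero=1, Concept 3=2, Cirrus=3, Concept 1=4, Bolt=5.
Faction 1 (peak Concept 3 at position 2): ranking walks positions 2-1-3-4-5, expanding outward from the peak — single-peaked.
Faction 2 (peak Cirrus at position 3): ranking walks positions 3-2-1-4-5, expanding outward from the peak — single-peaked.
Faction 3 (peak Concept 3 at position 2): ranking walks positions 2-3-1-4-5, expanding outward from the peak — single-peaked.
Faction 4 (peak Aero at position 1): ranking walks positions 1-2-3-4-5, expanding outward from the peak — single-peaked.
Faction 5 (peak Cirrus at position 3): ranking walks positions 3-2-4-5-1, expanding outward from the peak — single-peaked.
Faction 6 (peak Bolt at position 5): ranking walks positions 5-4-3-2-1, expanding outward from the peak — single-peaked.
Faction 7 (peak Concept 1 at position 4): ranking walks positions 4-5-3-2-1, expanding outward from the peak — single-peaked.
Every ranking is single-peaked on this axis.

yes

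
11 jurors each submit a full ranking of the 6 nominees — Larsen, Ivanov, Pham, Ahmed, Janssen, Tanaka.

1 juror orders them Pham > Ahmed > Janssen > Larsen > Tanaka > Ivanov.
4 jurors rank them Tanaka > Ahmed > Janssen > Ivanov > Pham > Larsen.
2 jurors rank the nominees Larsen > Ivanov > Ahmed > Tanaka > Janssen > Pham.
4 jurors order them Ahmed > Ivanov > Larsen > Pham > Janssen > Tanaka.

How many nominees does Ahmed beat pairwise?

5

Ahmed against each rival (11 jurors):
Ahmed vs Larsen: Ahmed is ranked higher on 1+4+4 = 9 ballots, Larsen on 2. Ahmed wins 9–2.
Ahmed vs Ivanov: Ahmed is ranked higher on 1+4+4 = 9 ballots, Ivanov on 2. Ahmed wins 9–2.
Ahmed vs Pham: 10 to 1, Ahmed.
Ahmed vs Janssen: Ahmed preferred on 1+4+2+4 = 11 ballots; Ahmed wins 11–0.
Ahmed vs Tanaka: Ahmed, 7–4.
Ahmed beats Larsen, Ivanov, Pham, Janssen, Tanaka — 5 pairwise wins.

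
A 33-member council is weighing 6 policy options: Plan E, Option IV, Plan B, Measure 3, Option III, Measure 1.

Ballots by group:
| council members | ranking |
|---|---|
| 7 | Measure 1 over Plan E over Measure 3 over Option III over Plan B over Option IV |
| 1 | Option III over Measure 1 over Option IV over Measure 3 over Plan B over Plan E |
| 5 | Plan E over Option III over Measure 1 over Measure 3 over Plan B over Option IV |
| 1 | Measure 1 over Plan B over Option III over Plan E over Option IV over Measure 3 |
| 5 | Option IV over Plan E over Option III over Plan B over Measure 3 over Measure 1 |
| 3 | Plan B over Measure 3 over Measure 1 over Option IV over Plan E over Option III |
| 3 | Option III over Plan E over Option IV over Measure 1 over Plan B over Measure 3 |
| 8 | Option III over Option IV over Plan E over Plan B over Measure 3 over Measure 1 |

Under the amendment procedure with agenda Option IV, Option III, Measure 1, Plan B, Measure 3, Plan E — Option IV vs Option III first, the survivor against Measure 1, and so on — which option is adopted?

Plan E

Round 1: Option IV vs Option III — 8–25, Option III advances.
Round 2: Option III vs Measure 1 — 22–11, Option III advances.
Round 3: Option III vs Plan B — 29–4, Option III advances.
Round 4: Option III vs Measure 3 — 23–10, Option III advances.
Round 5: Option III vs Plan E — 13–20, Plan E advances.
The agenda winner is Plan E.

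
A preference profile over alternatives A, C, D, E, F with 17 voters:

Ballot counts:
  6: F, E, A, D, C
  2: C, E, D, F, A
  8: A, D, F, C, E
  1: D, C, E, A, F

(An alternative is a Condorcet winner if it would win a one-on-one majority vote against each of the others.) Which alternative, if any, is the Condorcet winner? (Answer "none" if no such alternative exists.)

none

Pairwise majorities:
A vs C: 14 to 3, A.
A vs D: A wins 14–3.
A vs E: A is ranked higher on 8 ballots, E on 9. E wins 9–8.
A vs F: A preferred on 8+1 = 9 ballots; A wins 9–8.
C vs D: 2 to 15, D.
C vs E: C wins 11–6.
C vs F: 3 to 14, F.
D vs E: 9 to 8, D.
D vs F: D is ranked higher on 2+8+1 = 11 ballots, F on 6. D wins 11–6.
E vs F: E preferred on 2+1 = 3 ballots; F wins 14–3.
Each alternative drops at least one matchup (A loses to E; C loses to A; D loses to A; E loses to C; F loses to A); the cycle A → C → E → A rules out a Condorcet winner.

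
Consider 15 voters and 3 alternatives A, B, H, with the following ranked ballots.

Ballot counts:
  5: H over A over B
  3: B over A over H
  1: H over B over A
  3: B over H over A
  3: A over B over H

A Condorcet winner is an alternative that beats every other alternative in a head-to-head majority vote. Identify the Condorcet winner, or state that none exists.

none

Pairwise majorities:
A vs B: A, 8–7.
A vs H: H, 9–6.
B vs H: B wins 9–6.
Every alternative loses at least once (A loses to H; B loses to A; H loses to B). The majority relation contains the cycle A → B → H → A, so there is no Condorcet winner.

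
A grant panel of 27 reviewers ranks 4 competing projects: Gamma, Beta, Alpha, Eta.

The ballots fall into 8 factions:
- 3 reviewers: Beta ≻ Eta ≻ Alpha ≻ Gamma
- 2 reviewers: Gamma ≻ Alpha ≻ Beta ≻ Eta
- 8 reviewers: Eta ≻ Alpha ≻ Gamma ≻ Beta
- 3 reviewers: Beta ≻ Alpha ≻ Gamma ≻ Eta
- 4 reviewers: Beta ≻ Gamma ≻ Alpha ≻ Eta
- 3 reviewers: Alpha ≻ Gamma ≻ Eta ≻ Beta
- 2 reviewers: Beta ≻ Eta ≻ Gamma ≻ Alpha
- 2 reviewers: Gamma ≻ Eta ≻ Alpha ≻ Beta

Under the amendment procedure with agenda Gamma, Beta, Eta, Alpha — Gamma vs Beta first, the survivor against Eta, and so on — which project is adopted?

Alpha

Round 1: Gamma vs Beta — 15–12, Gamma advances.
Round 2: Gamma vs Eta — 14–13, Gamma advances.
Round 3: Gamma vs Alpha — 10–17, Alpha advances.
Alpha survives the agenda.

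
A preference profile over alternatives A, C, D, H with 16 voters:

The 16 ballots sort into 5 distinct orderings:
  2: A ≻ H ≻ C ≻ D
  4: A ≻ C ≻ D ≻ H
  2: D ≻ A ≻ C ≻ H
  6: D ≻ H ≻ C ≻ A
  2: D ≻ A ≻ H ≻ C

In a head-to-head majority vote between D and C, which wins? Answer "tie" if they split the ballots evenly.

D

Ballots ranking D above C: 2 + 6 + 2 = 10.
Ballots ranking C above D: 16 − 10 = 6.
D wins the head-to-head 10–6.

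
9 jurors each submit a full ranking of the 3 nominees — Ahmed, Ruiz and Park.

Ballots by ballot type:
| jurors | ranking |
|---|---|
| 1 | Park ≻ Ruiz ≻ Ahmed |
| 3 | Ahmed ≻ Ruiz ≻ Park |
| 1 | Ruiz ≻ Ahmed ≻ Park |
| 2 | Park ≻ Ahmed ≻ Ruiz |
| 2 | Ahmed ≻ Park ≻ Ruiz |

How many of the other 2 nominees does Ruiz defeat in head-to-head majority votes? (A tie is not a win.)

Ruiz against each rival (9 jurors):
Ruiz vs Ahmed: 1+1 = 2 for Ruiz, 7 for Ahmed — Ahmed by 7–2.
Ruiz–Park: Park 5–4.
Ruiz beats no one; loses to Ahmed, Park — 0 pairwise wins.

0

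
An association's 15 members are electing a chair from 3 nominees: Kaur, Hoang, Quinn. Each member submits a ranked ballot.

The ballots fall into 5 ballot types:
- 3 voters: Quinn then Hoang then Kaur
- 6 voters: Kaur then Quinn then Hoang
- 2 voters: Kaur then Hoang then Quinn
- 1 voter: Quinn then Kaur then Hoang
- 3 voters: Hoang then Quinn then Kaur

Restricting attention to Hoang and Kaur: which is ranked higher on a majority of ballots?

Ballots ranking Hoang above Kaur: 3 + 3 = 6.
Ballots ranking Kaur above Hoang: 15 − 6 = 9.
Kaur wins the head-to-head 9–6.

Kaur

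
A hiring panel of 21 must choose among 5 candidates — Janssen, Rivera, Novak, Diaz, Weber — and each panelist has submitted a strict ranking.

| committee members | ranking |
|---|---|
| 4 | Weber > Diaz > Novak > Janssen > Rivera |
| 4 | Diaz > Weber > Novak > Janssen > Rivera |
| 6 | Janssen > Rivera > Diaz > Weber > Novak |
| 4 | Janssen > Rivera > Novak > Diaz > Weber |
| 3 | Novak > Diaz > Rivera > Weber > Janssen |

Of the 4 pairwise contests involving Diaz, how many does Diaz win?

Diaz against each rival (21 committee members):
Diaz vs Janssen: Diaz preferred on 4+4+3 = 11 ballots; Diaz wins 11–10.
Diaz vs Rivera: 11 to 10, Diaz.
Diaz vs Novak: 14 to 7, Diaz.
Diaz vs Weber: Diaz is ranked higher on 4+6+4+3 = 17 ballots, Weber on 4. Diaz wins 17–4.
Diaz beats Janssen, Rivera, Novak, Weber — 4 pairwise wins.

4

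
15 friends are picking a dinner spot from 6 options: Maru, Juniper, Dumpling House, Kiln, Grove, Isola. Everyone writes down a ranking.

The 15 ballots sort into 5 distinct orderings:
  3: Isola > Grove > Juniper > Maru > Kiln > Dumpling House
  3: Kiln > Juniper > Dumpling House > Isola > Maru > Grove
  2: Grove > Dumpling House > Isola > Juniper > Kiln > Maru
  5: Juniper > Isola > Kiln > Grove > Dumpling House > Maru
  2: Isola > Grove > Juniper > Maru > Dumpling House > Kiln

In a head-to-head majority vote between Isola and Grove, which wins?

Isola

Ballots ranking Isola above Grove: 3 + 3 + 5 + 2 = 13.
Ballots ranking Grove above Isola: 15 − 13 = 2.
Isola wins the head-to-head 13–2.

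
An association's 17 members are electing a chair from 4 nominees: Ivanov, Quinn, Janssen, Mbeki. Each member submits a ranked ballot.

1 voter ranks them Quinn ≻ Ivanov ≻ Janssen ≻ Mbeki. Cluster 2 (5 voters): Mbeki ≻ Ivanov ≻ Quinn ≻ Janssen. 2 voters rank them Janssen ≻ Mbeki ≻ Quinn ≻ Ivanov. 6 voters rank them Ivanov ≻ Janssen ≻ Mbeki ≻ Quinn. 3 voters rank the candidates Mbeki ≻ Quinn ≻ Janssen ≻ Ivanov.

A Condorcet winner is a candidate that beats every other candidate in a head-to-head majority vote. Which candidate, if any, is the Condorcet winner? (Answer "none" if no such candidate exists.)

Head-to-head results (17 voters):
Ivanov vs Quinn: Ivanov preferred on 5+6 = 11 ballots; Ivanov wins 11–6.
Ivanov vs Janssen: 1+5+6 = 12 for Ivanov, 5 for Janssen — Ivanov by 12–5.
Ivanov vs Mbeki: 7 to 10, Mbeki.
Quinn vs Janssen: Quinn preferred on 1+5+3 = 9 ballots; Quinn wins 9–8.
Quinn vs Mbeki: Quinn preferred on 1 ballot; Mbeki wins 16–1.
Janssen vs Mbeki: 9 to 8, Janssen.
Each candidate drops at least one matchup (Ivanov loses to Mbeki; Quinn loses to Ivanov; Janssen loses to Ivanov; Mbeki loses to Janssen); the cycle Ivanov beats Janssen beats Mbeki beats Ivanov rules out a Condorcet winner.

none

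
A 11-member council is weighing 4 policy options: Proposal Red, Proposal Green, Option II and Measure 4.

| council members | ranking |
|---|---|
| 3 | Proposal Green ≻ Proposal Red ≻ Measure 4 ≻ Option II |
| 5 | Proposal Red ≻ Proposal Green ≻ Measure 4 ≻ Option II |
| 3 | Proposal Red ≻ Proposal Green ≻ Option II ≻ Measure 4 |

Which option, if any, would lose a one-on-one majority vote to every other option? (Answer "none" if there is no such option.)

Option II

Pairwise majorities:
Proposal Red vs Proposal Green: Proposal Red, 8–3.
Proposal Red–Option II: Proposal Red 11–0.
Proposal Red vs Measure 4: Proposal Red preferred on 3+5+3 = 11 ballots; Proposal Red wins 11–0.
Proposal Green–Option II: Proposal Green 11–0.
Proposal Green vs Measure 4: 11 to 0, Proposal Green.
Option II vs Measure 4: Option II preferred on 3 ballots; Measure 4 wins 8–3.
Option II is beaten in every head-to-head and is the Condorcet loser.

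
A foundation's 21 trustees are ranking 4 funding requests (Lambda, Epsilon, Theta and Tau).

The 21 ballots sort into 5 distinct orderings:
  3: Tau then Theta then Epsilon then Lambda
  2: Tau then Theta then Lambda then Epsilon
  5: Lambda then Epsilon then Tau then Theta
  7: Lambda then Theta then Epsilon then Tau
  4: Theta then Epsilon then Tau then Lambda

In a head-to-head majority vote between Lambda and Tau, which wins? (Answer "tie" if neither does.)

Lambda

Ballots ranking Lambda above Tau: 5 + 7 = 12.
Ballots ranking Tau above Lambda: 21 − 12 = 9.
Lambda wins the head-to-head 12–9.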